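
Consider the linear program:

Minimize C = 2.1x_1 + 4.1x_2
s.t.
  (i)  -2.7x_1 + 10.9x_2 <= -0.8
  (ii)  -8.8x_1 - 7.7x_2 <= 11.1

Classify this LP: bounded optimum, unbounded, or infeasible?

From the feasible point (-11483/11671, -3701/11671), moving in the direction (7.7, -8.8) keeps every constraint satisfied while C decreases without bound.

unbounded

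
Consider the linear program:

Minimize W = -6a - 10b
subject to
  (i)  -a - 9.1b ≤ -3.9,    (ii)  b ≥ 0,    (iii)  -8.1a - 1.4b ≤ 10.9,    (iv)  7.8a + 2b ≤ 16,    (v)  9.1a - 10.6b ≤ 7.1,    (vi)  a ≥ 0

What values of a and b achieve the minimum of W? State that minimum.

Extreme points and W = -6a - 10b:
  (10595/9341, 2839/9341) → W = -91960/9341
  (0, 3/7) → W = -30/7
  (4595/2522, 347/388) → W = -50125/2522
  (0, 8) → W = -80

a = 0, b = 8, minimum W = -80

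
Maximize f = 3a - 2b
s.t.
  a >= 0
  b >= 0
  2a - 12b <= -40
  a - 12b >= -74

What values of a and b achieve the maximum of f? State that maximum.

a = 34, b = 9, maximum f = 84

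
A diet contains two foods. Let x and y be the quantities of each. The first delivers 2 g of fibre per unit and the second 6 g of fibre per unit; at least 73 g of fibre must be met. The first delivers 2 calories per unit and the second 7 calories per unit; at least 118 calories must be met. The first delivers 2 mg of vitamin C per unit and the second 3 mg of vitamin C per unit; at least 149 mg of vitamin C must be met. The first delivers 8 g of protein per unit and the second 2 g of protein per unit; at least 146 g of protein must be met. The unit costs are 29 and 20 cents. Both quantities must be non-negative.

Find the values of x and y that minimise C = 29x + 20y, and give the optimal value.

x = 7, y = 45, minimum C = 1103

Feasible corners and C = 29x + 20y:
  (0, 73) → C = 1460
  (149/2, 0) → C = 4321/2
  (7, 45) → C = 1103
The feasible region is unbounded (it extends along (0, 1), (1, 0)), but C strictly increases along every unbounded feasible direction, so there is no improving ray and the minimum is attained at a vertex.

The optimum lies where 2x + 3y = 149 and 8x + 2y = 146.
Solving simultaneously gives x = 7, y = 45.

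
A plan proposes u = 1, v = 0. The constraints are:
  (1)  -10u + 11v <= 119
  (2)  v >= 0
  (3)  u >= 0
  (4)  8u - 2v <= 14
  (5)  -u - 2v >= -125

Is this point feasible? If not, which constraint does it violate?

(1): -10 ≤ 119 ✓
(2): 0 ≥ 0 ✓
(3): 1 ≥ 0 ✓
(4): 8 ≤ 14 ✓
(5): -1 ≥ -125 ✓

feasible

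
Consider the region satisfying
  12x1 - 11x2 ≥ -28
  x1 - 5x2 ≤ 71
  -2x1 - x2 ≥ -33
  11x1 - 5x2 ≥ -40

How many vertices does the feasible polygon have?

Of the 6 pairwise boundary intersections, those satisfying every inequality are:
  (335/34, 226/17)
  (-300/61, -172/61)
  (236/11, -109/11)
  (-111/10, -821/50)

4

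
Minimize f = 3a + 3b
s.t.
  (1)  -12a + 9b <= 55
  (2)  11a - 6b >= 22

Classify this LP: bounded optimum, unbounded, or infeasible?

From the feasible point (176/9, 869/27), moving in the direction (-6, -11) keeps every constraint satisfied while f decreases without bound.

unbounded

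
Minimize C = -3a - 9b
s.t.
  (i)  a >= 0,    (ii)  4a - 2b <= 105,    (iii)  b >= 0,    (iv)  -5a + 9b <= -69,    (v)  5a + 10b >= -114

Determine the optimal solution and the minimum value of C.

a = 807/26, b = 249/26, minimum C = -2331/13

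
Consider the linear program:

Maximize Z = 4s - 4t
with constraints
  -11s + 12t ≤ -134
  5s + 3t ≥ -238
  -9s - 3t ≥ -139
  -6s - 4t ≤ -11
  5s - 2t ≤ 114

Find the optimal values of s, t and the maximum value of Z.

Corner points and Z = 4s - 4t:
  (690/47, 323/141) → Z = 6988/141
  (167/29, -683/116) → Z = 1351/29
  (620/33, -331/33) → Z = 1268/11
  (239/16, -629/32) → Z = 1107/8

The binding constraints are -6s - 4t = -11 and 5s - 2t = 114.
Solving simultaneously gives s = 239/16, t = -629/32.

s = 239/16, t = -629/32, maximum Z = 1107/8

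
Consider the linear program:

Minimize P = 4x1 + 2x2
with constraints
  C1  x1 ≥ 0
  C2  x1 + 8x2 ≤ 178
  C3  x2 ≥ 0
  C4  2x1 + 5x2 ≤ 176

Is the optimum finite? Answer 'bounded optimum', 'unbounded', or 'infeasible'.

bounded optimum

Extreme points and P = 4x1 + 2x2:
  (0, 89/4) → P = 89/2
  (0, 0) → P = 0
  (518/11, 180/11) → P = 2432/11
  (88, 0) → P = 352
The feasible region has finitely many vertices and no improving ray; the minimum is 0 at (0, 0).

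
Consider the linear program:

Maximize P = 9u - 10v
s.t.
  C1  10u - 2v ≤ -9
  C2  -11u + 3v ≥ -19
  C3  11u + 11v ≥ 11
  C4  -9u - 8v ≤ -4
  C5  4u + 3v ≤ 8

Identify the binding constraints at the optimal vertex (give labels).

C1 and C3

Corner points and P = 9u - 10v:
  (-7/12, 19/12) → P = -253/12
  (-11/38, 58/19) → P = -1259/38
  (-4, 5) → P = -86
The feasible region is unbounded (it extends along (-3, 4), (-8, 9)), but P strictly decreases along every unbounded feasible direction, so there is no improving ray and the maximum is attained at a vertex.

The maximum is at (-7/12, 19/12). Substituting into each constraint, equality holds for C1 and C3; the remaining constraints have slack.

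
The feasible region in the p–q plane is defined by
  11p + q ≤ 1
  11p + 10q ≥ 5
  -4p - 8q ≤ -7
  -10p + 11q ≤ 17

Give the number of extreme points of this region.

Intersecting each pair of boundary lines and keeping only the points that satisfy every inequality leaves:
  (1/84, 73/84)
  (-6/131, 197/131)
  (-59/124, 69/62)

3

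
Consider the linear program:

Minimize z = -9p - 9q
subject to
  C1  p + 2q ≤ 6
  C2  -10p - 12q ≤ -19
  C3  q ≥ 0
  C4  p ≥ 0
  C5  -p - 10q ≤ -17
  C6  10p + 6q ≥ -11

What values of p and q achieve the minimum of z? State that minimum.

p = 13/4, q = 11/8, minimum z = -333/8

Corner points and z = -9p - 9q:
  (0, 3) → z = -27
  (13/4, 11/8) → z = -333/8
  (0, 17/10) → z = -153/10

The optimum lies where p + 2q = 6 and -p - 10q = -17.
Solving simultaneously gives p = 13/4, q = 11/8.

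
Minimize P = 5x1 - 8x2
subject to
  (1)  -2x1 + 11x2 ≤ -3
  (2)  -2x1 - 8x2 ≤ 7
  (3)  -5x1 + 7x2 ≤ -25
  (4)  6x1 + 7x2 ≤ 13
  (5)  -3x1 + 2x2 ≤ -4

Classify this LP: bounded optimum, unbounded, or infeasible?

Extreme points and P = 5x1 - 8x2:
  (151/54, -85/54) → P = 1435/54
  (9/2, -2) → P = 77/2
  (38/11, -85/77) → P = 2010/77
The feasible region has finitely many vertices and no improving ray; the minimum is 2010/77 at (38/11, -85/77).

bounded optimum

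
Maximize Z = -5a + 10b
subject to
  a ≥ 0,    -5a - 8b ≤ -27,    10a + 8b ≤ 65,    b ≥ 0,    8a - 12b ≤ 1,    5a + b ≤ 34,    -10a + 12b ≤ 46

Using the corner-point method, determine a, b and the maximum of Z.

Feasible corners and Z = -5a + 10b:
  (0, 27/8) → Z = 135/4
  (0, 23/6) → Z = 115/3
  (83/31, 211/124) → Z = 225/62
  (197/46, 255/92) → Z = 145/23
  (103/50, 111/20) → Z = 226/5

The binding constraints are 10a + 8b = 65 and -10a + 12b = 46.
Solving simultaneously gives a = 103/50, b = 111/20.

a = 103/50, b = 111/20, maximum Z = 226/5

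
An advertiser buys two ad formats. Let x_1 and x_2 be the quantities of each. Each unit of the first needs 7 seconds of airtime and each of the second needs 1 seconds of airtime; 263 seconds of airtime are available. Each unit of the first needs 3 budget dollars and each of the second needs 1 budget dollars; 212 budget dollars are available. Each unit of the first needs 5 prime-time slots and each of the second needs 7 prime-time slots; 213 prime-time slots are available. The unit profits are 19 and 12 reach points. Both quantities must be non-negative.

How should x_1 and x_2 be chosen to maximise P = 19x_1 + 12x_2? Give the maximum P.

x_1 = 37, x_2 = 4, maximum P = 751

Extreme points and P = 19x_1 + 12x_2:
  (0, 0) → P = 0
  (0, 213/7) → P = 2556/7
  (263/7, 0) → P = 4997/7
  (37, 4) → P = 751

The optimum lies where 7x_1 + x_2 = 263 and 5x_1 + 7x_2 = 213.
Solving simultaneously gives x_1 = 37, x_2 = 4.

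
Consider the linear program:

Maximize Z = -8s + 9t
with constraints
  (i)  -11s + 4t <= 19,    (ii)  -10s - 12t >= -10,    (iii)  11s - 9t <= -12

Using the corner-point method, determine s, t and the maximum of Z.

s = -47/43, t = 75/43, maximum Z = 1051/43

Vertices and Z = -8s + 9t:
  (-47/43, 75/43) → Z = 1051/43
  (-123/55, -7/5) → Z = 291/55
  (-9/37, 115/111) → Z = 417/37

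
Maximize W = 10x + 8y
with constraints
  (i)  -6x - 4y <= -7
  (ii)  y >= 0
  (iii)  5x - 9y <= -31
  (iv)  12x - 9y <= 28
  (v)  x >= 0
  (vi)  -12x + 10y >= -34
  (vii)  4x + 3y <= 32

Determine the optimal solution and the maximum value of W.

Corner points and W = 10x + 8y:
  (0, 31/9) → W = 248/9
  (65/17, 284/51) → W = 4222/51
  (0, 32/3) → W = 256/3

The binding constraints are x = 0 and 4x + 3y = 32.
Solving simultaneously gives x = 0, y = 32/3.

x = 0, y = 32/3, maximum W = 256/3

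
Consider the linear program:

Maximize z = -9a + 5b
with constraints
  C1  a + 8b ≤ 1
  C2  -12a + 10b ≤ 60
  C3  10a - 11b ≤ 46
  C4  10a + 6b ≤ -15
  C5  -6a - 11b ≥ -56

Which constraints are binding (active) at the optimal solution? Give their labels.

Vertices and z = -9a + 5b:
  (-235/53, 36/53) → z = 2295/53
  (-63/37, 25/74) → z = 1259/74
  (-35, -36) → z = 135
  (111/170, -61/17) → z = -4049/170

The maximum is at (-35, -36). Substituting into each constraint, equality holds for C2 and C3; the remaining constraints have slack.

C2 and C3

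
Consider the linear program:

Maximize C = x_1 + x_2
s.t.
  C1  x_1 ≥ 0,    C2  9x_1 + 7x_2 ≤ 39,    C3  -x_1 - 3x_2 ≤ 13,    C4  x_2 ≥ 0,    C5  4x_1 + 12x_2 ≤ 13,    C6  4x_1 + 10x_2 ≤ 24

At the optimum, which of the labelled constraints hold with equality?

Vertices and C = x_1 + x_2:
  (0, 0) → C = 0
  (0, 13/12) → C = 13/12
  (13/4, 0) → C = 13/4

The maximum is at (13/4, 0). Substituting into each constraint, equality holds for C4 and C5; the remaining constraints have slack.

C4 and C5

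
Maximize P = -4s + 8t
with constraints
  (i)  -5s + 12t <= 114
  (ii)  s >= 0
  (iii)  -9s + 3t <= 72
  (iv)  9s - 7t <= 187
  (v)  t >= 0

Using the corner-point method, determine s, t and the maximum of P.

s = 0, t = 19/2, maximum P = 76

Corner points and P = -4s + 8t:
  (0, 19/2) → P = 76
  (3042/73, 1961/73) → P = 3520/73
  (0, 0) → P = 0
  (187/9, 0) → P = -748/9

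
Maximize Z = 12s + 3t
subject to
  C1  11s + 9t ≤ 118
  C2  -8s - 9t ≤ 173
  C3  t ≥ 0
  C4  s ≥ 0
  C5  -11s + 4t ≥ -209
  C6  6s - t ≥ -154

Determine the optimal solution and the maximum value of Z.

s = 118/11, t = 0, maximum Z = 1416/11

Extreme points and Z = 12s + 3t:
  (118/11, 0) → Z = 1416/11
  (0, 118/9) → Z = 118/3
  (0, 0) → Z = 0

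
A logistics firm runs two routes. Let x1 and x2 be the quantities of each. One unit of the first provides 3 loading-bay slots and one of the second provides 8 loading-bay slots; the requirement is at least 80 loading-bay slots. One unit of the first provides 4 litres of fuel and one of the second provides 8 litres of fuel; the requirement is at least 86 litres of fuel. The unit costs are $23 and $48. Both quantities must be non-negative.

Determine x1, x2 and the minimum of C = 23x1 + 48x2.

x1 = 6, x2 = 31/4, minimum C = 510

The feasible region is unbounded (it extends along (0, 1), (1, 0)), but C strictly increases along every unbounded feasible direction, so there is no improving ray and the minimum is attained at a vertex.

The optimum lies where 3x1 + 8x2 = 80 and 4x1 + 8x2 = 86.
Solving simultaneously gives x1 = 6, x2 = 31/4.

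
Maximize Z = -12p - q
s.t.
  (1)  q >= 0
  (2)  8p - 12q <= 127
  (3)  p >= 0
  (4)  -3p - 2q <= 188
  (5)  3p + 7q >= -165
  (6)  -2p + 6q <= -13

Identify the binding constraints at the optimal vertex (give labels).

(1) and (6)

Extreme points and Z = -12p - q:
  (127/8, 0) → Z = -381/2
  (13/2, 0) → Z = -78
  (101/4, 25/4) → Z = -1237/4

The maximum is at (13/2, 0). Substituting into each constraint, equality holds for (1) and (6); the remaining constraints have slack.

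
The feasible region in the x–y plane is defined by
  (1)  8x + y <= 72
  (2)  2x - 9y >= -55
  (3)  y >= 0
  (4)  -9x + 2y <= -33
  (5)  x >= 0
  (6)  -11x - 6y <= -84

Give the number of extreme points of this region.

Intersecting each pair of boundary lines and keeping only the points that satisfy every inequality leaves:
  (593/74, 292/37)
  (9, 0)
  (37/7, 51/7)
  (84/11, 0)
  (183/38, 393/76)

5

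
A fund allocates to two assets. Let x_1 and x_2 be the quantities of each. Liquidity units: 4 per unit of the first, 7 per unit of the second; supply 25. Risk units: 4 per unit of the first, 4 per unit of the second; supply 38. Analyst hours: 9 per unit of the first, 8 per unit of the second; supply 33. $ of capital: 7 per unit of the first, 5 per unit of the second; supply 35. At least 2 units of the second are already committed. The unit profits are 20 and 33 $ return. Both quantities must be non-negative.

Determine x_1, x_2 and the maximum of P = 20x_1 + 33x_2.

Corner points and P = 20x_1 + 33x_2:
  (0, 25/7) → P = 825/7
  (0, 2) → P = 66
  (1, 3) → P = 119
  (17/9, 2) → P = 934/9

At the optimal vertex, 4x_1 + 7x_2 = 25 and 9x_1 + 8x_2 = 33.
Solving simultaneously gives x_1 = 1, x_2 = 3.

x_1 = 1, x_2 = 3, maximum P = 119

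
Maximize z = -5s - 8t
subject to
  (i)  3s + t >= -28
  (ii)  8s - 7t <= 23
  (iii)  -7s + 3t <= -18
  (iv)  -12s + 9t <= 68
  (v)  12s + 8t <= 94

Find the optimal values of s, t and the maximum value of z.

s = 57/25, t = -17/25, maximum z = -149/25

Vertices and z = -5s - 8t:
  (57/25, -17/25) → z = -149/25
  (421/74, 119/37) → z = -4009/74
  (213/46, 221/46) → z = -2833/46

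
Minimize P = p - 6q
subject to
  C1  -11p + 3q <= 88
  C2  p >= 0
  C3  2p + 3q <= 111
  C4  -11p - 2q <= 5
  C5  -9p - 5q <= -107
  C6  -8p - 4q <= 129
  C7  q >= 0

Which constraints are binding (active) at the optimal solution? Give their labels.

C1 and C3

Vertices and P = p - 6q:
  (0, 88/3) → P = -176
  (23/13, 1397/39) → P = -2771/13
  (0, 107/5) → P = -642/5
  (111/2, 0) → P = 111/2
  (107/9, 0) → P = 107/9

The minimum is at (23/13, 1397/39). Substituting into each constraint, equality holds for C1 and C3; the remaining constraints have slack.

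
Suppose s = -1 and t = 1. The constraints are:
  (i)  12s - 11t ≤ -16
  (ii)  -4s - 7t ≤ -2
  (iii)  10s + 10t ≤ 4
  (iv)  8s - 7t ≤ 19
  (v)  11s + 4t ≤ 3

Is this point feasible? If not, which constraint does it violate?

(i): -23 ≤ -16 ✓
(ii): -3 ≤ -2 ✓
(iii): 0 ≤ 4 ✓
(iv): -15 ≤ 19 ✓
(v): -7 ≤ 3 ✓

feasible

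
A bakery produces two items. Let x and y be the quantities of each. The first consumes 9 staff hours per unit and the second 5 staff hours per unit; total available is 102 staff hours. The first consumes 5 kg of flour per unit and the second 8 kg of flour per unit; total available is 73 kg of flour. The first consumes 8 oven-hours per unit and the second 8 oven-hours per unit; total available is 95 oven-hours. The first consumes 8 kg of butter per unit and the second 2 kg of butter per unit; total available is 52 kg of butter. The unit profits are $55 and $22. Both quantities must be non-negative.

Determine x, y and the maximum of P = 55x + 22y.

Feasible corners and P = 55x + 22y:
  (0, 0) → P = 0
  (0, 73/8) → P = 803/4
  (13/2, 0) → P = 715/2
  (5, 6) → P = 407

x = 5, y = 6, maximum P = 407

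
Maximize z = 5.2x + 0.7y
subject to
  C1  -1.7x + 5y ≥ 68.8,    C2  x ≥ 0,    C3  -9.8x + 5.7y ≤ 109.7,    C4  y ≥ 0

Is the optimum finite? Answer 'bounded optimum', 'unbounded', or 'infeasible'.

From the feasible point (0, 13.76), moving in the direction (5.7, 9.8) keeps every constraint satisfied while z increases without bound.

unbounded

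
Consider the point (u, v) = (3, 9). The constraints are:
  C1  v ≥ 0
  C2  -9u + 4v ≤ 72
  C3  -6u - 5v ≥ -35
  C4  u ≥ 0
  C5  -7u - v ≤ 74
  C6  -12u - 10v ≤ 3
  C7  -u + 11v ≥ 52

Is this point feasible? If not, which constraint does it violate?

Constraint C3: -6u - 5v = -63, which is not ≥ -35. All other constraints are satisfied.

not feasible — violates C3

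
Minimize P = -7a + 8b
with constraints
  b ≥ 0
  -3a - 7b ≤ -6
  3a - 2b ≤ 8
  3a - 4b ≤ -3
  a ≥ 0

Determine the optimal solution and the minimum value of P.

Vertices and P = -7a + 8b:
  (1/11, 9/11) → P = 65/11
  (0, 6/7) → P = 48/7
  (19/3, 11/2) → P = -1/3
The feasible region is unbounded (it extends along (0, 1), (2, 3)), but P strictly increases along every unbounded feasible direction, so there is no improving ray and the minimum is attained at a vertex.

a = 19/3, b = 11/2, minimum P = -1/3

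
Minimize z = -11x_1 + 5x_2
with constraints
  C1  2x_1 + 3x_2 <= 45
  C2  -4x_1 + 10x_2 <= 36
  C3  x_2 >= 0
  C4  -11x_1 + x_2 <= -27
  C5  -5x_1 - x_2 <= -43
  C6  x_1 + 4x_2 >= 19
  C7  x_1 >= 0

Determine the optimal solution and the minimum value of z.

x_1 = 45/2, x_2 = 0, minimum z = -495/2

The binding constraints are 2x_1 + 3x_2 = 45 and x_2 = 0.
Solving simultaneously gives x_1 = 45/2, x_2 = 0.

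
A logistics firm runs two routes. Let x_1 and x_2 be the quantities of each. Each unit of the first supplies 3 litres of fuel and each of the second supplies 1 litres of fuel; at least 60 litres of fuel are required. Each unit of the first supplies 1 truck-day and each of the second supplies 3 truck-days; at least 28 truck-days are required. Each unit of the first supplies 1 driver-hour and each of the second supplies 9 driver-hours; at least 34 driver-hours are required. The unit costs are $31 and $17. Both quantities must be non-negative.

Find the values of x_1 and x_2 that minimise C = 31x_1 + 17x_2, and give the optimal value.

Corner points and C = 31x_1 + 17x_2:
  (0, 60) → C = 1020
  (34, 0) → C = 1054
  (19, 3) → C = 640
  (25, 1) → C = 792
The feasible region is unbounded (it extends along (0, 1), (1, 0)), but C strictly increases along every unbounded feasible direction, so there is no improving ray and the minimum is attained at a vertex.

At the optimal vertex, 3x_1 + x_2 = 60 and x_1 + 3x_2 = 28.
Solving simultaneously gives x_1 = 19, x_2 = 3.

x_1 = 19, x_2 = 3, minimum C = 640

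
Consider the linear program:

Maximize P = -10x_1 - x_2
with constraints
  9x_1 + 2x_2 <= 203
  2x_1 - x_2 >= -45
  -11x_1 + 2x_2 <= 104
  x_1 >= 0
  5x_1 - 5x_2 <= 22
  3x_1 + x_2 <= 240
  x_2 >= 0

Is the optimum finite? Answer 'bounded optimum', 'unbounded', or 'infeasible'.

bounded optimum

Vertices and P = -10x_1 - x_2:
  (113/13, 811/13) → P = -1941/13
  (1059/55, 817/55) → P = -1037/5
  (0, 45) → P = -45
  (0, 0) → P = 0
  (22/5, 0) → P = -44
The feasible region has finitely many vertices and no improving ray; the maximum is 0 at (0, 0).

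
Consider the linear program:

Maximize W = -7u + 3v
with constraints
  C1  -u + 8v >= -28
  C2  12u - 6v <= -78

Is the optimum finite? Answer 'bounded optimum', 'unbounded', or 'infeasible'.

From the feasible point (-44/5, -23/5), moving in the direction (-8, -1) keeps every constraint satisfied while W increases without bound.

unbounded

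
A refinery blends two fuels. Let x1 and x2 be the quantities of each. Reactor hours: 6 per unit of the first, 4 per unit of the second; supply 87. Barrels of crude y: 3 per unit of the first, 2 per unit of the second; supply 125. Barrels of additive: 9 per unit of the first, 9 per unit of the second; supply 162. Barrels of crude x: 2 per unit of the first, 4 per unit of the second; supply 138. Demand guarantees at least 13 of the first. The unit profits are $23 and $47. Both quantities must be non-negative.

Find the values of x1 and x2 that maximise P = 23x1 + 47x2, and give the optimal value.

x1 = 13, x2 = 9/4, maximum P = 1619/4

Vertices and P = 23x1 + 47x2:
  (29/2, 0) → P = 667/2
  (13, 0) → P = 299
  (13, 9/4) → P = 1619/4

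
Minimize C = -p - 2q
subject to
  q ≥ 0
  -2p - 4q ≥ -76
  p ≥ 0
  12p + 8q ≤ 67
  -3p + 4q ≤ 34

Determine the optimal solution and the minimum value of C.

Extreme points and C = -p - 2q:
  (0, 0) → C = 0
  (67/12, 0) → C = -67/12
  (0, 67/8) → C = -67/4

p = 0, q = 67/8, minimum C = -67/4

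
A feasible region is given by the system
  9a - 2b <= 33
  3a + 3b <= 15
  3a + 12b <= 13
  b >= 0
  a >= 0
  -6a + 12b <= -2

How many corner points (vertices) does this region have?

4

The feasible vertices (each the meet of two boundaries and inside every other half-plane) are:
  (211/57, 3/19)
  (11/3, 0)
  (5/3, 2/3)
  (1/3, 0)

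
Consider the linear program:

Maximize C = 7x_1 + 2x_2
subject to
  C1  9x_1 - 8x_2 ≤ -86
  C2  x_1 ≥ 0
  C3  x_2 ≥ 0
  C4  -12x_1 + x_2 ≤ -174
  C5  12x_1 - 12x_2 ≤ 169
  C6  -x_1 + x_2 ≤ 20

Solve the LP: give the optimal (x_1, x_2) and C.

Vertices and C = 7x_1 + 2x_2:
  (1478/87, 866/29) → C = 15542/87
  (74, 94) → C = 706
  (194/11, 414/11) → C = 2186/11

x_1 = 74, x_2 = 94, maximum C = 706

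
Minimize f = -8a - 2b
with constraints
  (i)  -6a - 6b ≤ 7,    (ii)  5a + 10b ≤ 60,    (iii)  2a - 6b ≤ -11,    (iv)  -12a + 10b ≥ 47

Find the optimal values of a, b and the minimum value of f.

a = 13/17, b = 191/34, minimum f = -295/17

Corner points and f = -8a - 2b:
  (-43/3, 79/6) → f = 265/3
  (-8/3, 3/2) → f = 55/3
  (13/17, 191/34) → f = -295/17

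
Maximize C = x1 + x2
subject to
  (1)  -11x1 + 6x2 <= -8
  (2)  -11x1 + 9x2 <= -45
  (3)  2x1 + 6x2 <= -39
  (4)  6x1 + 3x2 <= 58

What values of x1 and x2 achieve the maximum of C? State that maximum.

Vertices and C = x1 + x2:
  (-6, -37/3) → C = -55/3
  (-27/28, -173/28) → C = -50/7
  (31/2, -35/3) → C = 23/6
The feasible region is unbounded (it extends along (-6, -11), (1, -2)), but C strictly decreases along every unbounded feasible direction, so there is no improving ray and the maximum is attained at a vertex.

x1 = 31/2, x2 = -35/3, maximum C = 23/6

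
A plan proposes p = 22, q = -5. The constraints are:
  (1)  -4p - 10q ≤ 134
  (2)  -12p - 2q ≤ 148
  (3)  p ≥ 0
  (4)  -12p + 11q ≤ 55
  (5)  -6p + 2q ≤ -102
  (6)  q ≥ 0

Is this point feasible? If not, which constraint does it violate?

Constraint (6): q = -5, which is not ≥ 0. All other constraints are satisfied.

not feasible — violates (6)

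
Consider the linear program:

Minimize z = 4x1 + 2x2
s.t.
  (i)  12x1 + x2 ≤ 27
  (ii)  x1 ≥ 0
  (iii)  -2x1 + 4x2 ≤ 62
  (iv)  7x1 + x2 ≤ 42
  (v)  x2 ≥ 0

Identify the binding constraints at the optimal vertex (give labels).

(ii) and (v)

Vertices and z = 4x1 + 2x2:
  (23/25, 399/25) → z = 178/5
  (9/4, 0) → z = 9
  (0, 31/2) → z = 31
  (0, 0) → z = 0

The minimum is at (0, 0). Substituting into each constraint, equality holds for (ii) and (v); the remaining constraints have slack.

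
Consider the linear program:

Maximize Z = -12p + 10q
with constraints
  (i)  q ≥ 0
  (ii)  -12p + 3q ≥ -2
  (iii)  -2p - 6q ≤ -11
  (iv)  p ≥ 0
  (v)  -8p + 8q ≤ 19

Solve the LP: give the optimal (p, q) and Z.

p = 0, q = 19/8, maximum Z = 95/4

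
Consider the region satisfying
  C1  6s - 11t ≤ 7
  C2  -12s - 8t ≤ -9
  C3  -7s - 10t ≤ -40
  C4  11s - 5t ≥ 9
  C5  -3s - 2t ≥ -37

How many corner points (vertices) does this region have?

Of the 9 pairwise boundary intersections, those satisfying every inequality are:
  (510/137, 191/137)
  (421/45, 67/15)
  (2, 13/5)
  (203/37, 380/37)

4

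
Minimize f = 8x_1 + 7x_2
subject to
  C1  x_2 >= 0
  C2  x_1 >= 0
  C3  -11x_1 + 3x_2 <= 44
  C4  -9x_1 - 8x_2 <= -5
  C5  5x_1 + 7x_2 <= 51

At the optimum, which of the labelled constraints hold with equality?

Vertices and f = 8x_1 + 7x_2:
  (5/9, 0) → f = 40/9
  (51/5, 0) → f = 408/5
  (0, 5/8) → f = 35/8
  (0, 51/7) → f = 51

The minimum is at (0, 5/8). Substituting into each constraint, equality holds for C2 and C4; the remaining constraints have slack.

C2 and C4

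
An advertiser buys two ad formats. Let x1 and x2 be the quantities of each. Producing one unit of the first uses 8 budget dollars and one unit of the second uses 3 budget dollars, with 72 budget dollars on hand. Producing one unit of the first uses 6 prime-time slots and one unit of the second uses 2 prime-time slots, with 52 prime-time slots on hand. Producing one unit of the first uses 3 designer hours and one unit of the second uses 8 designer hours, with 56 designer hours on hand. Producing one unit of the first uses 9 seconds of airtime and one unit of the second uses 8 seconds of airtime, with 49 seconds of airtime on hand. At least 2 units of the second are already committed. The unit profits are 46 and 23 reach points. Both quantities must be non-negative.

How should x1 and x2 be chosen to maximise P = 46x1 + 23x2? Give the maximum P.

x1 = 11/3, x2 = 2, maximum P = 644/3

Vertices and P = 46x1 + 23x2:
  (0, 49/8) → P = 1127/8
  (0, 2) → P = 46
  (11/3, 2) → P = 644/3

The optimum lies where 9x1 + 8x2 = 49 and x2 = 2.
Solving simultaneously gives x1 = 11/3, x2 = 2.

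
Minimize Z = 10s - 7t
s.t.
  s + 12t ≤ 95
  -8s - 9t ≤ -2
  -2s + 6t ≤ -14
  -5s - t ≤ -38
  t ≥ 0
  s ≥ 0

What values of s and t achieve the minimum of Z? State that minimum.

s = 121/16, t = 3/16, minimum Z = 1189/16

Corner points and Z = 10s - 7t:
  (123/5, 88/15) → Z = 3074/15
  (95, 0) → Z = 950
  (121/16, 3/16) → Z = 1189/16
  (38/5, 0) → Z = 76

At the optimal vertex, -2s + 6t = -14 and -5s - t = -38.
Solving simultaneously gives s = 121/16, t = 3/16.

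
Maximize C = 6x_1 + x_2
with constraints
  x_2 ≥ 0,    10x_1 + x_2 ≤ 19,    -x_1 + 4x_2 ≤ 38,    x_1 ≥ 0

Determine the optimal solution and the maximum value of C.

Extreme points and C = 6x_1 + x_2:
  (19/10, 0) → C = 57/5
  (0, 0) → C = 0
  (38/41, 399/41) → C = 627/41
  (0, 19/2) → C = 19/2

At the optimal vertex, 10x_1 + x_2 = 19 and -x_1 + 4x_2 = 38.
Solving simultaneously gives x_1 = 38/41, x_2 = 399/41.

x_1 = 38/41, x_2 = 399/41, maximum C = 627/41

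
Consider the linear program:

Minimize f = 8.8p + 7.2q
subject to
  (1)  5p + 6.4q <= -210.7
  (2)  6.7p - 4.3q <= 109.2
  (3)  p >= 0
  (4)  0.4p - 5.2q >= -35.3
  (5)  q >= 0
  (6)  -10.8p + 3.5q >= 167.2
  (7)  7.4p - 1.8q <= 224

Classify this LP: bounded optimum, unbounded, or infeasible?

infeasible

The boundaries 5p + 6.4q = -210.7 and 0.4p - 5.2q = -35.3 meet at (-11013/238, 1537/476), but that point violates p ≥ 0. Every candidate vertex is excluded by some other constraint, so the feasible region is empty.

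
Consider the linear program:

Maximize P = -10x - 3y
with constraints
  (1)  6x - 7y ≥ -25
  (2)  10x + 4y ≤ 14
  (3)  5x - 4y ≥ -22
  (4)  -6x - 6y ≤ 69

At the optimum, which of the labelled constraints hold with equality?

Corner points and P = -10x - 3y:
  (-1/47, 167/47) → P = -491/47
  (-54/11, -7/11) → P = 51
  (10, -43/2) → P = -71/2
  (-68/9, -71/18) → P = 1573/18

The maximum is at (-68/9, -71/18). Substituting into each constraint, equality holds for (3) and (4); the remaining constraints have slack.

(3) and (4)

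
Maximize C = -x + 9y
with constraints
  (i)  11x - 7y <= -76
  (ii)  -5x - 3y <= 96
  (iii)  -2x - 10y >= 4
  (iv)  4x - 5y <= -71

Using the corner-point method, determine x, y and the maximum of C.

At the optimal vertex, -5x - 3y = 96 and -2x - 10y = 4.
Solving simultaneously gives x = -237/11, y = 43/11.

x = -237/11, y = 43/11, maximum C = 624/11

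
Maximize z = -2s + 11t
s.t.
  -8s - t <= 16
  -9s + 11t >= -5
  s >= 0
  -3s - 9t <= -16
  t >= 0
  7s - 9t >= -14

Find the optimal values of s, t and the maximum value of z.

s = 199/4, t = 161/4, maximum z = 1373/4

Vertices and z = -2s + 11t:
  (221/114, 43/38) → z = 977/114
  (199/4, 161/4) → z = 1373/4
  (1/5, 77/45) → z = 829/45

The binding constraints are -9s + 11t = -5 and 7s - 9t = -14.
Solving simultaneously gives s = 199/4, t = 161/4.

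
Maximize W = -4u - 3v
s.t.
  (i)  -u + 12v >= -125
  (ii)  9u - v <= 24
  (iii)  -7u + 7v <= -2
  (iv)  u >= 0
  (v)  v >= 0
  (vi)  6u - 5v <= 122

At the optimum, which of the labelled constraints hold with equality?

Corner points and W = -4u - 3v:
  (83/28, 75/28) → W = -557/28
  (8/3, 0) → W = -32/3
  (2/7, 0) → W = -8/7

The maximum is at (2/7, 0). Substituting into each constraint, equality holds for (iii) and (v); the remaining constraints have slack.

(iii) and (v)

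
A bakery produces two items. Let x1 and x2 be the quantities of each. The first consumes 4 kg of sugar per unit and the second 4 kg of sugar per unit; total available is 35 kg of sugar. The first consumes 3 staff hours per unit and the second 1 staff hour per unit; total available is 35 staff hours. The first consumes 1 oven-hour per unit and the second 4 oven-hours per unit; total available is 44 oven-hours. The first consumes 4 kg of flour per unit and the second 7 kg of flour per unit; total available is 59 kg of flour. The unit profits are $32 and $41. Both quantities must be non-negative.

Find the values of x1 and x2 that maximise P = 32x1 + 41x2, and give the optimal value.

x1 = 3/4, x2 = 8, maximum P = 352

Extreme points and P = 32x1 + 41x2:
  (0, 0) → P = 0
  (0, 59/7) → P = 2419/7
  (35/4, 0) → P = 280
  (3/4, 8) → P = 352

The optimum lies where 4x1 + 4x2 = 35 and 4x1 + 7x2 = 59.
Solving simultaneously gives x1 = 3/4, x2 = 8.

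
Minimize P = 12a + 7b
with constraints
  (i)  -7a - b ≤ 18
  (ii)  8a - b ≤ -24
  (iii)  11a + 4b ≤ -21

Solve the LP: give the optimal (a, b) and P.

a = -14/5, b = 8/5, minimum P = -112/5

Extreme points and P = 12a + 7b:
  (-14/5, 8/5) → P = -112/5
  (-3, 3) → P = -15
  (-117/43, 96/43) → P = -732/43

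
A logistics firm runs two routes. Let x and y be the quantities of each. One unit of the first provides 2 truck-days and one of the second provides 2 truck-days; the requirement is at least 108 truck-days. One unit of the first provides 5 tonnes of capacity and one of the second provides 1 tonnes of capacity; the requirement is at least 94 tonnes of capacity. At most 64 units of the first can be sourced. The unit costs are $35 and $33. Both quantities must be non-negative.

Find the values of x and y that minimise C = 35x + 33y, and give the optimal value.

Corner points and C = 35x + 33y:
  (0, 94) → C = 3102
  (54, 0) → C = 1890
  (64, 0) → C = 2240
  (10, 44) → C = 1802
The feasible region is unbounded (it extends along (0, 1)), but C strictly increases along every unbounded feasible direction, so there is no improving ray and the minimum is attained at a vertex.

x = 10, y = 44, minimum C = 1802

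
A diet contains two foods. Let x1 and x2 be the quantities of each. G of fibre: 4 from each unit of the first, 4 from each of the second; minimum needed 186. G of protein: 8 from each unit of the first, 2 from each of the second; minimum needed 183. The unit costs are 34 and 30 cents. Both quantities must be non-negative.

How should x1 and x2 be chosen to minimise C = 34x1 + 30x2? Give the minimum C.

Corner points and C = 34x1 + 30x2:
  (0, 183/2) → C = 2745
  (93/2, 0) → C = 1581
  (15, 63/2) → C = 1455
The feasible region is unbounded (it extends along (0, 1), (1, 0)), but C strictly increases along every unbounded feasible direction, so there is no improving ray and the minimum is attained at a vertex.

The optimum lies where 4x1 + 4x2 = 186 and 8x1 + 2x2 = 183.
Solving simultaneously gives x1 = 15, x2 = 63/2.

x1 = 15, x2 = 63/2, minimum C = 1455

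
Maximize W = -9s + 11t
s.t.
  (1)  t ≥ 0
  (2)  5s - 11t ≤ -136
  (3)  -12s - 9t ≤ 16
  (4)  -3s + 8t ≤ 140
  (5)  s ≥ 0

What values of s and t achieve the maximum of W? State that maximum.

The binding constraints are -3s + 8t = 140 and s = 0.
Solving simultaneously gives s = 0, t = 35/2.

s = 0, t = 35/2, maximum W = 385/2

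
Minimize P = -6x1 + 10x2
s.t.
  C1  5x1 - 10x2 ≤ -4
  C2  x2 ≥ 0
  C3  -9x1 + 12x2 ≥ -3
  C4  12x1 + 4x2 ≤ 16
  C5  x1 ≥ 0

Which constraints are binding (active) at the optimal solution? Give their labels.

Extreme points and P = -6x1 + 10x2:
  (36/35, 32/35) → P = 104/35
  (0, 2/5) → P = 4
  (0, 4) → P = 40

The minimum is at (36/35, 32/35). Substituting into each constraint, equality holds for C1 and C4; the remaining constraints have slack.

C1 and C4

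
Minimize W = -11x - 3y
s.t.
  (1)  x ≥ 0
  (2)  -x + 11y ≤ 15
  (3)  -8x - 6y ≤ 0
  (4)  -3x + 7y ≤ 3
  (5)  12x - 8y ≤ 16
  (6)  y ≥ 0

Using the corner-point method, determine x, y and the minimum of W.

x = 34/15, y = 7/5, minimum W = -437/15

Extreme points and W = -11x - 3y:
  (0, 0) → W = 0
  (0, 3/7) → W = -9/7
  (34/15, 7/5) → W = -437/15
  (4/3, 0) → W = -44/3

The binding constraints are -3x + 7y = 3 and 12x - 8y = 16.
Solving simultaneously gives x = 34/15, y = 7/5.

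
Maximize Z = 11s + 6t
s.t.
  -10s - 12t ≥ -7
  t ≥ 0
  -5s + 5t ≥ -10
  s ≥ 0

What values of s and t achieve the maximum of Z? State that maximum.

Corner points and Z = 11s + 6t:
  (7/10, 0) → Z = 77/10
  (0, 7/12) → Z = 7/2
  (0, 0) → Z = 0

The binding constraints are -10s - 12t = -7 and t = 0.
Solving simultaneously gives s = 7/10, t = 0.

s = 7/10, t = 0, maximum Z = 77/10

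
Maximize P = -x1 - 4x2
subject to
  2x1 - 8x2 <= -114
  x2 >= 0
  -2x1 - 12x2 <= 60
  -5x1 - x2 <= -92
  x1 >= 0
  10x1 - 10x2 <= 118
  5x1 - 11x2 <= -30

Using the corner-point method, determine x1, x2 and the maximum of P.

x1 = 311/21, x2 = 377/21, maximum P = -1819/21

Corner points and P = -x1 - 4x2:
  (311/21, 377/21) → P = -1819/21
  (521/15, 344/15) → P = -1897/15
  (0, 92) → P = -368
The feasible region is unbounded (it extends along (0, 1), (1, 1)), but P strictly decreases along every unbounded feasible direction, so there is no improving ray and the maximum is attained at a vertex.

The optimum lies where 2x1 - 8x2 = -114 and -5x1 - x2 = -92.
Solving simultaneously gives x1 = 311/21, x2 = 377/21.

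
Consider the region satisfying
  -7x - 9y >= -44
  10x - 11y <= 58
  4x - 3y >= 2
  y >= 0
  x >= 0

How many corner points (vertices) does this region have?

4

Of the 10 pairwise boundary intersections, those satisfying every inequality are:
  (1006/167, 34/167)
  (50/19, 54/19)
  (29/5, 0)
  (1/2, 0)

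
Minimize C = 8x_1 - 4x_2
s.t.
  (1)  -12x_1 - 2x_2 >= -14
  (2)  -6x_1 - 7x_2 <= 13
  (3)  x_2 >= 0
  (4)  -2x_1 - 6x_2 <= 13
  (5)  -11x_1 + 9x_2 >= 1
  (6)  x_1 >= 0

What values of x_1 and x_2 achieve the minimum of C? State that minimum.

x_1 = 0, x_2 = 7, minimum C = -28

Corner points and C = 8x_1 - 4x_2:
  (62/65, 83/65) → C = 164/65
  (0, 7) → C = -28
  (0, 1/9) → C = -4/9

At the optimal vertex, -12x_1 - 2x_2 = -14 and x_1 = 0.
Solving simultaneously gives x_1 = 0, x_2 = 7.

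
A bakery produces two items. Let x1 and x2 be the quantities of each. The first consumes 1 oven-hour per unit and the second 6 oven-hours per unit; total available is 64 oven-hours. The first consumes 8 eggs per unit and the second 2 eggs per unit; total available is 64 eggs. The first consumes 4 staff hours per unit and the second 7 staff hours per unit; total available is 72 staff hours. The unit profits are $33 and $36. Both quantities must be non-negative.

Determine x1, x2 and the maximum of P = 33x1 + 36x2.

x1 = 19/3, x2 = 20/3, maximum P = 449

At the optimal vertex, 8x1 + 2x2 = 64 and 4x1 + 7x2 = 72.
Solving simultaneously gives x1 = 19/3, x2 = 20/3.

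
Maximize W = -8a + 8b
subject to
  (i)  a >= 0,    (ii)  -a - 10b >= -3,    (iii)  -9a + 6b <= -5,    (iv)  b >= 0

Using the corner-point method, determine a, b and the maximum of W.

a = 17/24, b = 11/48, maximum W = -23/6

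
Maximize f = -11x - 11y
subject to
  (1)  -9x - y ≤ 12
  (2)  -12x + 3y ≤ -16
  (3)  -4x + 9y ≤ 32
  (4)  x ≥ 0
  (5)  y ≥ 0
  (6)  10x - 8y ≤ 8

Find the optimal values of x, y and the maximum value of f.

x = 52/33, y = 32/33, maximum f = -28

Extreme points and f = -11x - 11y:
  (5/2, 14/3) → f = -473/6
  (52/33, 32/33) → f = -28
  (164/29, 176/29) → f = -3740/29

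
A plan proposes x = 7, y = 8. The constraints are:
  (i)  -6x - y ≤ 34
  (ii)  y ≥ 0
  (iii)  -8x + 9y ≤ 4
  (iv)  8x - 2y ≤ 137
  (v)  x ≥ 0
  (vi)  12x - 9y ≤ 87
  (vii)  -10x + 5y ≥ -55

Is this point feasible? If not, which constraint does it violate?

Constraint (iii): -8x + 9y = 16, which is not ≤ 4. All other constraints are satisfied.

not feasible — violates (iii)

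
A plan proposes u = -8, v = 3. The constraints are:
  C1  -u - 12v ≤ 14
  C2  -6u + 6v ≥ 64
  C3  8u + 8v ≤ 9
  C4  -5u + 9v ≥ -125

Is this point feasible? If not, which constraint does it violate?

feasible

C1: -28 ≤ 14 ✓
C2: 66 ≥ 64 ✓
C3: -40 ≤ 9 ✓
C4: 67 ≥ -125 ✓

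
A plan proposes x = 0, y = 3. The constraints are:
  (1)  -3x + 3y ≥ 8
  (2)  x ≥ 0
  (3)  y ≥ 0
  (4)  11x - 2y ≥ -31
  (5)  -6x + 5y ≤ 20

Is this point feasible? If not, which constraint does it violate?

(1): 9 ≥ 8 ✓
(2): 0 ≥ 0 ✓
(3): 3 ≥ 0 ✓
(4): -6 ≥ -31 ✓
(5): 15 ≤ 20 ✓

feasible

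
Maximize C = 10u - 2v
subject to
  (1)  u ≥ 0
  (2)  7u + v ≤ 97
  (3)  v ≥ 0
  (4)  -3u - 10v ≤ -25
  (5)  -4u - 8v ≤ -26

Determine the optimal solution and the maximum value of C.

u = 97/7, v = 0, maximum C = 970/7

Extreme points and C = 10u - 2v:
  (0, 97) → C = -194
  (0, 13/4) → C = -13/2
  (97/7, 0) → C = 970/7
  (25/3, 0) → C = 250/3
  (15/4, 11/8) → C = 139/4

At the optimal vertex, 7u + v = 97 and v = 0.
Solving simultaneously gives u = 97/7, v = 0.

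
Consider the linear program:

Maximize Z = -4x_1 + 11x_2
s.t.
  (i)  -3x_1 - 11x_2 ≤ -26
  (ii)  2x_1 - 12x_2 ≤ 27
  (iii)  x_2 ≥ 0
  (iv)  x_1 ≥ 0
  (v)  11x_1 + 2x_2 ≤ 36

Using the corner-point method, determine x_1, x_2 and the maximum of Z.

Vertices and Z = -4x_1 + 11x_2:
  (0, 26/11) → Z = 26
  (344/115, 178/115) → Z = 582/115
  (0, 18) → Z = 198

At the optimal vertex, x_1 = 0 and 11x_1 + 2x_2 = 36.
Solving simultaneously gives x_1 = 0, x_2 = 18.

x_1 = 0, x_2 = 18, maximum Z = 198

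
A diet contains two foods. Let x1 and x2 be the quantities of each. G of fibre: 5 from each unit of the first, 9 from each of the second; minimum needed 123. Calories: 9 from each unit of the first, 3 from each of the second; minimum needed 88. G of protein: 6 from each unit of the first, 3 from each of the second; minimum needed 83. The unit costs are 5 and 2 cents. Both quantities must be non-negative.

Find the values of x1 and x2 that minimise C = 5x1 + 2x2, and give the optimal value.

Feasible corners and C = 5x1 + 2x2:
  (0, 88/3) → C = 176/3
  (123/5, 0) → C = 123
  (126/13, 323/39) → C = 2536/39
  (5/3, 73/3) → C = 57
The feasible region is unbounded (it extends along (0, 1), (1, 0)), but C strictly increases along every unbounded feasible direction, so there is no improving ray and the minimum is attained at a vertex.

The binding constraints are 9x1 + 3x2 = 88 and 6x1 + 3x2 = 83.
Solving simultaneously gives x1 = 5/3, x2 = 73/3.

x1 = 5/3, x2 = 73/3, minimum C = 57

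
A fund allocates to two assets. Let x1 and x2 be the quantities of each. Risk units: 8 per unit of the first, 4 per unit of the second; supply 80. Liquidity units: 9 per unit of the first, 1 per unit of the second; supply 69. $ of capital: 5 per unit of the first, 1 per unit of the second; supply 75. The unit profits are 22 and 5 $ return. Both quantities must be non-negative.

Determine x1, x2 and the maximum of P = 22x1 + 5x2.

Vertices and P = 22x1 + 5x2:
  (0, 0) → P = 0
  (0, 20) → P = 100
  (23/3, 0) → P = 506/3
  (7, 6) → P = 184

The binding constraints are 8x1 + 4x2 = 80 and 9x1 + x2 = 69.
Solving simultaneously gives x1 = 7, x2 = 6.

x1 = 7, x2 = 6, maximum P = 184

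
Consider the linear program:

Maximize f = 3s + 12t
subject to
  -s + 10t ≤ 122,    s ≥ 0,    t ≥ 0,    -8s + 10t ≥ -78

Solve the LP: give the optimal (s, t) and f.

s = 200/7, t = 527/35, maximum f = 1332/5

Corner points and f = 3s + 12t:
  (0, 61/5) → f = 732/5
  (200/7, 527/35) → f = 1332/5
  (0, 0) → f = 0
  (39/4, 0) → f = 117/4

The binding constraints are -s + 10t = 122 and -8s + 10t = -78.
Solving simultaneously gives s = 200/7, t = 527/35.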